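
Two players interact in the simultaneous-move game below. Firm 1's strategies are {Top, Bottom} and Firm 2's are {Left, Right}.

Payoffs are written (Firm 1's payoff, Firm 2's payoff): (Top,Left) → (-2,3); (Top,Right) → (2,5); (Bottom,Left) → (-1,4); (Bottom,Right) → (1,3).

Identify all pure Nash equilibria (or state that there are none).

(Top, Left): Firm 1 prefers Bottom (-1 > -2); Firm 2 prefers Right (5 > 3) — not an equilibrium.
(Top, Right): Firm 1 gets 2 ≥ 1 from Bottom, and Firm 2 gets 5 ≥ 3 from Left — Nash equilibrium.
(Bottom, Left): Firm 1 gets -1 ≥ -2 from Top, and Firm 2 gets 4 ≥ 3 from Right — Nash equilibrium.
(Bottom, Right): Firm 1 prefers Top (2 > 1); Firm 2 prefers Left (4 > 3) — not an equilibrium.

(Top, Right) and (Bottom, Left)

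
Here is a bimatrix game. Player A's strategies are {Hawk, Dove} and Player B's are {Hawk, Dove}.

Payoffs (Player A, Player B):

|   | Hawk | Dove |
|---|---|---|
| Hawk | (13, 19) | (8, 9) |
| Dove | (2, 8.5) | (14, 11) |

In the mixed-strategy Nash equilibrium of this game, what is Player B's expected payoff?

53/5

First find p, the probability Player A plays Hawk, from Player B's indifference between Hawk and Dove: 19p + 8.5(1−p) = 9p + 11(1−p), giving p = 1/5.
Since Player B is indifferent in equilibrium, Player B's expected payoff equals the payoff from either column against (1/5, 4/5). Using Hawk: 19(1/5) + 8.5(4/5) = 53/5.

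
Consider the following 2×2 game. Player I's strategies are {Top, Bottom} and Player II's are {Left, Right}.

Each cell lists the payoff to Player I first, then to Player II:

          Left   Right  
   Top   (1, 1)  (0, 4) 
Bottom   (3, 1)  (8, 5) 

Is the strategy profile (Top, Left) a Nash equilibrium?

No

At (Top, Left), Player I earns 1; switching to Bottom would give 3, so Player I would deviate.
Player II earns 1; switching to Right would give 4, so Player II would deviate.
Since at least one player can profitably deviate, this is not a Nash equilibrium.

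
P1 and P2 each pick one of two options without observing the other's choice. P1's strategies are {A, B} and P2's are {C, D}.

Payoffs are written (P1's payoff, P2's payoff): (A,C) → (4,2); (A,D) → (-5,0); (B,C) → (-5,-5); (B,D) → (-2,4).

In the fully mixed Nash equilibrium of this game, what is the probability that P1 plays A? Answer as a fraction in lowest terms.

9/11

Let p be the probability that P1 plays A. In a completely mixed equilibrium, P2 must be indifferent between C and D.
P2's expected payoff from C is 2p − 5(1−p); from D it is 4(1−p).
Setting these equal: 7p − 5 = −4p + 4, so p = 9/11.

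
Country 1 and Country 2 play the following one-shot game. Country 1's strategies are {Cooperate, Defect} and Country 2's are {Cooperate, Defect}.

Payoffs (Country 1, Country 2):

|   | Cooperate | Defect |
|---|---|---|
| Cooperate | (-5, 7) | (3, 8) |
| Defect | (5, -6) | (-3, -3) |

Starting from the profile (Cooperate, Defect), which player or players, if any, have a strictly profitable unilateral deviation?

Neither

Country 1 at (Cooperate, Defect) earns 3; deviating to Defect yields -3 — not better.
Country 2 earns 8; deviating to Cooperate yields 7 — not better.
Neither player can strictly improve; the profile is a Nash equilibrium.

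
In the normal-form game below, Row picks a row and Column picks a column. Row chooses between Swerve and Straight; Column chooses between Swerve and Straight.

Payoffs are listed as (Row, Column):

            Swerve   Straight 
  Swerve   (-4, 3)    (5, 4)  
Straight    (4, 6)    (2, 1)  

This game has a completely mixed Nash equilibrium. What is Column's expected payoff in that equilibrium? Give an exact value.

First find p, the probability Row plays Swerve, from Column's indifference between Swerve and Straight: 3p + 6(1−p) = 4p + (1−p), giving p = 5/6.
Since Column is indifferent in equilibrium, Column's expected payoff equals the payoff from either column against (5/6, 1/6). Using Swerve: 3(5/6) + 6(1/6) = 7/2.

7/2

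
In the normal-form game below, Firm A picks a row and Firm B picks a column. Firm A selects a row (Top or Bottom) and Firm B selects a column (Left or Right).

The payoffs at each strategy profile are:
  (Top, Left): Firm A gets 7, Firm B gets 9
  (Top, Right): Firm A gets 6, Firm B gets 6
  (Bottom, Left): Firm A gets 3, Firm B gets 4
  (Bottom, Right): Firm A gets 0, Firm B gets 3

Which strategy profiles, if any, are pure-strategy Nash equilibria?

(Top, Left): Firm A gets 7 ≥ 3 from Bottom, and Firm B gets 9 ≥ 6 from Right — Nash equilibrium.
(Top, Right): Firm B prefers Left (9 > 6) — not an equilibrium.
(Bottom, Left): Firm A prefers Top (7 > 3) — not an equilibrium.
(Bottom, Right): Firm A prefers Top (6 > 0); Firm B prefers Left (4 > 3) — not an equilibrium.

(Top, Left)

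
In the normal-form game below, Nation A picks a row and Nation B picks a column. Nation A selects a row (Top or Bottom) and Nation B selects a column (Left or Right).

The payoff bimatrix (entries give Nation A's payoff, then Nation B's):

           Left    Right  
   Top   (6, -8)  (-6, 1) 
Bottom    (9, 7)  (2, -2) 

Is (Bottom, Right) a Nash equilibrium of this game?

At (Bottom, Right), Nation A earns 2; switching to Top would give -6, so Nation A has no profitable deviation.
Nation B earns -2; switching to Left would give 7, so Nation B would deviate.
Since at least one player can profitably deviate, this is not a Nash equilibrium.

No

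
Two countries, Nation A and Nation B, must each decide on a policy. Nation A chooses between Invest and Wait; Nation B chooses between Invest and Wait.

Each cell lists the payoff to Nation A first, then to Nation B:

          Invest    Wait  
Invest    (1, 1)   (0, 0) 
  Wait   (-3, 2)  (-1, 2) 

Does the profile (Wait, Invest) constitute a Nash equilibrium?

No

At (Wait, Invest), Nation A earns -3; switching to Invest would give 1, so Nation A would deviate.
Nation B earns 2; switching to Wait would give 2, so Nation B has no profitable deviation.
Since at least one player can profitably deviate, this is not a Nash equilibrium.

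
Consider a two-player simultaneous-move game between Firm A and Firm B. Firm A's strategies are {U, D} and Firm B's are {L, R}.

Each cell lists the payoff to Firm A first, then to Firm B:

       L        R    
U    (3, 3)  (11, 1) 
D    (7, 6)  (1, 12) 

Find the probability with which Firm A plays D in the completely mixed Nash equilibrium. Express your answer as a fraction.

1/4

Let p be the probability that Firm A plays U. In a completely mixed equilibrium, Firm B must be indifferent between L and R.
Firm B's expected payoff from L is 3p + 6(1−p); from R it is p + 12(1−p).
Setting these equal: −3p + 6 = −11p + 12, so p = 3/4.
Therefore Firm A plays D with probability 1 − 3/4 = 1/4.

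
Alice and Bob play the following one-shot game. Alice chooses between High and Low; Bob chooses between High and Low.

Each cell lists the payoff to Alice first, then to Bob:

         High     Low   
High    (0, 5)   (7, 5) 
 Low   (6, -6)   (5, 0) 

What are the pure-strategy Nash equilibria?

(High, High): Alice prefers Low (6 > 0) — not an equilibrium.
(High, Low): Alice gets 7 ≥ 5 from Low, and Bob gets 5 ≥ 5 from High — Nash equilibrium.
(Low, High): Bob prefers Low (0 > -6) — not an equilibrium.
(Low, Low): Alice prefers High (7 > 5) — not an equilibrium.

(High, Low)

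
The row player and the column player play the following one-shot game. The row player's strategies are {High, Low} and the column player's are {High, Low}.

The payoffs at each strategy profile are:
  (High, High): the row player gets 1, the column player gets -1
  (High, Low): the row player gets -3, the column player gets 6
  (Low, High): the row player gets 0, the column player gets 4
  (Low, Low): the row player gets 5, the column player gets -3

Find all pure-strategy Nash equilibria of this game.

(High, High): the column player prefers Low (6 > -1) — not an equilibrium.
(High, Low): the row player prefers Low (5 > -3) — not an equilibrium.
(Low, High): the row player prefers High (1 > 0) — not an equilibrium.
(Low, Low): the column player prefers High (4 > -3) — not an equilibrium.

none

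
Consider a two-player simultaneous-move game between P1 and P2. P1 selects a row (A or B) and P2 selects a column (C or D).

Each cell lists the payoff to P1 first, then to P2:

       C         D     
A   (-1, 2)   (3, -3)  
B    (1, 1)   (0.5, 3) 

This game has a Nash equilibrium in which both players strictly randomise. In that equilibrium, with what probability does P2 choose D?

4/9

Let q be the probability that P2 plays C. In a completely mixed equilibrium, P1 must be indifferent between A and B.
P1's expected payoff from A is −q + 3(1−q); from B it is q + 0.5(1−q).
Setting these equal: −4q + 3 = 0.5q + 0.5, so q = 5/9.
Therefore P2 plays D with probability 1 − 5/9 = 4/9.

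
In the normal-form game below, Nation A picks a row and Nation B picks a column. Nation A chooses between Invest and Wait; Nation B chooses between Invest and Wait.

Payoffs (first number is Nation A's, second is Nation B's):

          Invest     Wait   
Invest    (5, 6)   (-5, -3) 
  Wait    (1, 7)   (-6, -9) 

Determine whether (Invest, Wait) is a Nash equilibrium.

No

At (Invest, Wait), Nation A earns -5; switching to Wait would give -6, so Nation A has no profitable deviation.
Nation B earns -3; switching to Invest would give 6, so Nation B would deviate.
Since at least one player can profitably deviate, this is not a Nash equilibrium.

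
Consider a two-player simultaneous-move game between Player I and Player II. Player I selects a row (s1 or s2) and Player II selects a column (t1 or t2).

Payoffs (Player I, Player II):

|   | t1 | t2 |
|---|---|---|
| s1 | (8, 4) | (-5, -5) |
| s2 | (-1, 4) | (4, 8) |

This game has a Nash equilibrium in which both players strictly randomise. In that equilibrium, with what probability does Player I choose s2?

Let x be the probability that Player I plays s1. In a completely mixed equilibrium, Player II must be indifferent between t1 and t2.
Player II's expected payoff from t1 is 4x + 4(1−x); from t2 it is −5x + 8(1−x).
Setting these equal: 4 = −13x + 8, so x = 4/13.
Therefore Player I plays s2 with probability 1 − 4/13 = 9/13.

9/13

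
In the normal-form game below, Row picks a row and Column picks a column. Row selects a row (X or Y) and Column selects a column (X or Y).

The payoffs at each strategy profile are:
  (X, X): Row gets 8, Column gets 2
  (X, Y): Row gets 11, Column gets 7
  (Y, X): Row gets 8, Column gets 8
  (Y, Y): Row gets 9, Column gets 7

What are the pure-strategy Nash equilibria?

(X, Y) and (Y, X)

(X, X): Column prefers Y (7 > 2) — not an equilibrium.
(X, Y): Row gets 11 ≥ 9 from Y, and Column gets 7 ≥ 2 from X — Nash equilibrium.
(Y, X): Row gets 8 ≥ 8 from X, and Column gets 8 ≥ 7 from Y — Nash equilibrium.
(Y, Y): Row prefers X (11 > 9); Column prefers X (8 > 7) — not an equilibrium.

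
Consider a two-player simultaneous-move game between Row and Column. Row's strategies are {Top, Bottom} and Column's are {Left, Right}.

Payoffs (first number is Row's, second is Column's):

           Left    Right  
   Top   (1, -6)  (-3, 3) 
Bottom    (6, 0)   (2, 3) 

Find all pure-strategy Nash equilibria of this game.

(Bottom, Right)

(Top, Left): Row prefers Bottom (6 > 1); Column prefers Right (3 > -6) — not an equilibrium.
(Top, Right): Row prefers Bottom (2 > -3) — not an equilibrium.
(Bottom, Left): Column prefers Right (3 > 0) — not an equilibrium.
(Bottom, Right): Row gets 2 ≥ -3 from Top, and Column gets 3 ≥ 0 from Left — Nash equilibrium.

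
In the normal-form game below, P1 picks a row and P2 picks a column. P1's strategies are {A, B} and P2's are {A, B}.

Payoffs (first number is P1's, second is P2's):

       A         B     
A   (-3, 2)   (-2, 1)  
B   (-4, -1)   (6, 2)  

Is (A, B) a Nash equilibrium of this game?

At (A, B), P1 earns -2; switching to B would give 6, so P1 would deviate.
P2 earns 1; switching to A would give 2, so P2 would deviate.
Since at least one player can profitably deviate, this is not a Nash equilibrium.

No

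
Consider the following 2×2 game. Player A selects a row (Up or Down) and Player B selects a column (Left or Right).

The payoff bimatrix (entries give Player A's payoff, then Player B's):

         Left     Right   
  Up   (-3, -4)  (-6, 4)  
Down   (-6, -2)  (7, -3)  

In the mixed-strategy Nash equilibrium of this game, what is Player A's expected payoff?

-57/16

First find q, the probability Player B plays Left, from Player A's indifference between Up and Down: −3q − 6(1−q) = −6q + 7(1−q), giving q = 13/16.
Since Player A is indifferent in equilibrium, Player A's expected payoff equals the payoff from either row against (13/16, 3/16). Using Up: −3(13/16) − 6(3/16) = -57/16.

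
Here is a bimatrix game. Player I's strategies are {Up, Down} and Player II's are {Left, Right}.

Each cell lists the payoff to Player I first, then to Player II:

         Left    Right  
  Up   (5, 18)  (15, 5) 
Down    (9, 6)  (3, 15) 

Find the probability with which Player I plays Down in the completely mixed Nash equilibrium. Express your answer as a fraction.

Let x be the probability that Player I plays Up. In a completely mixed equilibrium, Player II must be indifferent between Left and Right.
Player II's expected payoff from Left is 18x + 6(1−x); from Right it is 5x + 15(1−x).
Setting these equal: 12x + 6 = −10x + 15, so x = 9/22.
Therefore Player I plays Down with probability 1 − 9/22 = 13/22.

13/22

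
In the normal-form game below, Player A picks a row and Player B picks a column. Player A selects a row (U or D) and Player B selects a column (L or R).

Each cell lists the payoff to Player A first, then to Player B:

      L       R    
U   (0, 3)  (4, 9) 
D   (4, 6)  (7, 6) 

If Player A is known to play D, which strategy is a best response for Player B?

Against D, Player B earns 6 from L and 6 from R.
So either strategy is a best response.

either — both L and R are best responses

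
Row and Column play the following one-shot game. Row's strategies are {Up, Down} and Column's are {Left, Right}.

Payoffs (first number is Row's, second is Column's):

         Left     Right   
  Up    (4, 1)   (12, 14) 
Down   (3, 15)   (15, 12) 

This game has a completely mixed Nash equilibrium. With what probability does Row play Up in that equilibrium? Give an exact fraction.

3/16

Let x be the probability that Row plays Up. In a completely mixed equilibrium, Column must be indifferent between Left and Right.
Column's expected payoff from Left is x + 15(1−x); from Right it is 14x + 12(1−x).
Setting these equal: −14x + 15 = 2x + 12, so x = 3/16.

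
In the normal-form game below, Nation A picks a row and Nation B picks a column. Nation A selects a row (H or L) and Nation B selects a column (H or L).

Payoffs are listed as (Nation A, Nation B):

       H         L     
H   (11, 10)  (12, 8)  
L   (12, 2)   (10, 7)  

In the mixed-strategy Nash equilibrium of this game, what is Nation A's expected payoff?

34/3

First find y, the probability Nation B plays H, from Nation A's indifference between H and L: 11y + 12(1−y) = 12y + 10(1−y), giving y = 2/3.
Since Nation A is indifferent in equilibrium, Nation A's expected payoff equals the payoff from either row against (2/3, 1/3). Using H: 11(2/3) + 12(1/3) = 34/3.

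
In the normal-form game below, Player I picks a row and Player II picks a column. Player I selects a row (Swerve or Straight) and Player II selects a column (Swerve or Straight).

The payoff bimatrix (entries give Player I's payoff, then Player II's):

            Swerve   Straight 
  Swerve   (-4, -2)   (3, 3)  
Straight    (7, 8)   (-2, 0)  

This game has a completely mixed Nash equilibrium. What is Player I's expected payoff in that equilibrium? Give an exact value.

First find q, the probability Player II plays Swerve, from Player I's indifference between Swerve and Straight: −4q + 3(1−q) = 7q − 2(1−q), giving q = 5/16.
Since Player I is indifferent in equilibrium, Player I's expected payoff equals the payoff from either row against (5/16, 11/16). Using Swerve: −4(5/16) + 3(11/16) = 13/16.

13/16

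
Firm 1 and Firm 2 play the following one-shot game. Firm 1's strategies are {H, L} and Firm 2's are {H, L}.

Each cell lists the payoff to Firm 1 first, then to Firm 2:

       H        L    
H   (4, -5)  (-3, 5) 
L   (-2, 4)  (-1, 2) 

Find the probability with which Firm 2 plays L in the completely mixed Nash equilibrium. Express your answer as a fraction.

Let q be the probability that Firm 2 plays H. In a completely mixed equilibrium, Firm 1 must be indifferent between H and L.
Firm 1's expected payoff from H is 4q − 3(1−q); from L it is −2q − (1−q).
Setting these equal: 7q − 3 = −q − 1, so q = 1/4.
Therefore Firm 2 plays L with probability 1 − 1/4 = 3/4.

3/4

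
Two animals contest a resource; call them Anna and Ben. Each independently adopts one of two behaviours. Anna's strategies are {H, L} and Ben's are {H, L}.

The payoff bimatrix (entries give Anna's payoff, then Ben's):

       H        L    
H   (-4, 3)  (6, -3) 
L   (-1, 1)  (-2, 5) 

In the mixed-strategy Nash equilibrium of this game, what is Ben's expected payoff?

9/5

First find p, the probability Anna plays H, from Ben's indifference between H and L: 3p + (1−p) = −3p + 5(1−p), giving p = 2/5.
Since Ben is indifferent in equilibrium, Ben's expected payoff equals the payoff from either column against (2/5, 3/5). Using H: 3(2/5) + (3/5) = 9/5.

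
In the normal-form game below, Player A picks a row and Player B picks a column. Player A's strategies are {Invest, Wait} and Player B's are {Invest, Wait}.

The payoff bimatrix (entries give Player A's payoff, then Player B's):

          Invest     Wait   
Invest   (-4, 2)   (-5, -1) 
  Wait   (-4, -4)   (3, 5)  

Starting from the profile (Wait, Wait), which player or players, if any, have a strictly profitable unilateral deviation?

Neither

Player A at (Wait, Wait) earns 3; deviating to Invest yields -5 — not better.
Player B earns 5; deviating to Invest yields -4 — not better.
Neither player can strictly improve; the profile is a Nash equilibrium.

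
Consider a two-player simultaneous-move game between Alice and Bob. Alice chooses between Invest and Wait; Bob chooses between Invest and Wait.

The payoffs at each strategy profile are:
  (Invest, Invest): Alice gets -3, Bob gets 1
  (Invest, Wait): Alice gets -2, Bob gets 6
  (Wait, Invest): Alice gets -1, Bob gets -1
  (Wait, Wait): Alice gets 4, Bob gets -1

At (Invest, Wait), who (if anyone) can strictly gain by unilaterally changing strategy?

Alice

Alice at (Invest, Wait) earns -2; deviating to Wait yields 4 — a strict improvement.
Bob earns 6; deviating to Invest yields 1 — not better.
Only Alice has a strictly profitable deviation.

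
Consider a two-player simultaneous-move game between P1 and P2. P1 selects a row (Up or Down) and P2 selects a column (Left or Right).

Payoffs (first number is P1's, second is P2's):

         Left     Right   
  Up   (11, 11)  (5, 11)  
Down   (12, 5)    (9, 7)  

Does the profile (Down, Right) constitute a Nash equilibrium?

Yes

At (Down, Right), P1 earns 9; switching to Up would give 5, so P1 has no profitable deviation.
P2 earns 7; switching to Left would give 5, so P2 has no profitable deviation.
Neither player can gain by a unilateral deviation, so this profile is a Nash equilibrium.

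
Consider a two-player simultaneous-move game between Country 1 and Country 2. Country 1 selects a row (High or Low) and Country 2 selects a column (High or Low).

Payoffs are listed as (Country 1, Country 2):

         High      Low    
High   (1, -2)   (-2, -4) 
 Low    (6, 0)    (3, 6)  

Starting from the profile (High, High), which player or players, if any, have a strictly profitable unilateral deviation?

Country 1 at (High, High) earns 1; deviating to Low yields 6 — a strict improvement.
Country 2 earns -2; deviating to Low yields -4 — not better.
Only Country 1 has a strictly profitable deviation.

Country 1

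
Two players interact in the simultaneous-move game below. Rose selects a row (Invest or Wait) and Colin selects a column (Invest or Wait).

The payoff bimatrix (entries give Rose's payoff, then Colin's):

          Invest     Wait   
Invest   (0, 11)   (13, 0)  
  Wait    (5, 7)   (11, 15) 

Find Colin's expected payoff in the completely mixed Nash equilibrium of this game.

First find p, the probability Rose plays Invest, from Colin's indifference between Invest and Wait: 11p + 7(1−p) = 15(1−p), giving p = 8/19.
Since Colin is indifferent in equilibrium, Colin's expected payoff equals the payoff from either column against (8/19, 11/19). Using Invest: 11(8/19) + 7(11/19) = 165/19.

165/19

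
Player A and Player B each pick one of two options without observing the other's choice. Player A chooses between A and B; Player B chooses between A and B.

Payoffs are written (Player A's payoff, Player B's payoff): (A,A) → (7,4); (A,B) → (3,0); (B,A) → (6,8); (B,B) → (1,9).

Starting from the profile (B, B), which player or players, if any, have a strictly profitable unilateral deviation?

Player A

Player A at (B, B) earns 1; deviating to A yields 3 — a strict improvement.
Player B earns 9; deviating to A yields 8 — not better.
Only Player A has a strictly profitable deviation.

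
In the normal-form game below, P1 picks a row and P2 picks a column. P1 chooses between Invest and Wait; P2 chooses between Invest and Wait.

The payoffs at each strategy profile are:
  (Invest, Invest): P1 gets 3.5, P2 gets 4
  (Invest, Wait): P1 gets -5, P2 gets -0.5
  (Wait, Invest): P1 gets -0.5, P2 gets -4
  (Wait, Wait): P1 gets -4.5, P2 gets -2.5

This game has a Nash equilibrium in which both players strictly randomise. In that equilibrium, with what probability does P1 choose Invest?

Let p be the probability that P1 plays Invest. In a completely mixed equilibrium, P2 must be indifferent between Invest and Wait.
P2's expected payoff from Invest is 4p − 4(1−p); from Wait it is −0.5p − 2.5(1−p).
Setting these equal: 8p − 4 = 2p − 2.5, so p = 1/4.

1/4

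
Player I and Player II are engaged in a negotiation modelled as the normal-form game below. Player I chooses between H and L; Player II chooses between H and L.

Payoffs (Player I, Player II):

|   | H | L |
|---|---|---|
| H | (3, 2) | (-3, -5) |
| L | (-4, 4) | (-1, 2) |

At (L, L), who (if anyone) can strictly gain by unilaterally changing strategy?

Player I at (L, L) earns -1; deviating to H yields -3 — not better.
Player II earns 2; deviating to H yields 4 — a strict improvement.
Only Player II has a strictly profitable deviation.

Player II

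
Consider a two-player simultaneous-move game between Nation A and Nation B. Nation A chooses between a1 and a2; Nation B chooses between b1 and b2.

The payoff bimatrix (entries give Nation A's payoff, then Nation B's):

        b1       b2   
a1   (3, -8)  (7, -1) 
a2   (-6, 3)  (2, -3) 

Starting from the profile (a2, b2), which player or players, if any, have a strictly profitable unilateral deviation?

Both

Nation A at (a2, b2) earns 2; deviating to a1 yields 7 — a strict improvement.
Nation B earns -3; deviating to b1 yields 3 — a strict improvement.
Both Nation A and Nation B have strictly profitable deviations.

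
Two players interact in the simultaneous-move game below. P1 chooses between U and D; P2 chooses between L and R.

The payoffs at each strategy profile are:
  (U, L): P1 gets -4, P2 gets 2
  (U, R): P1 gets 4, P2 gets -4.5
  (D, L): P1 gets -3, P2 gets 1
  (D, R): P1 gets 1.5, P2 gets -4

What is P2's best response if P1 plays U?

Against U, P2 earns 2 from L and -4.5 from R.
So L is the best response.

L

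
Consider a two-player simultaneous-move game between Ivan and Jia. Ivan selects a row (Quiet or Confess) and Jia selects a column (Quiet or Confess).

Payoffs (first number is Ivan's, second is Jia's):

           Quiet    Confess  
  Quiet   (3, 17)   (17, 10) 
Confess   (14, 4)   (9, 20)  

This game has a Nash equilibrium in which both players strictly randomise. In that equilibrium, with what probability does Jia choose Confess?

11/19

Let y be the probability that Jia plays Quiet. In a completely mixed equilibrium, Ivan must be indifferent between Quiet and Confess.
Ivan's expected payoff from Quiet is 3y + 17(1−y); from Confess it is 14y + 9(1−y).
Setting these equal: −14y + 17 = 5y + 9, so y = 8/19.
Therefore Jia plays Confess with probability 1 − 8/19 = 11/19.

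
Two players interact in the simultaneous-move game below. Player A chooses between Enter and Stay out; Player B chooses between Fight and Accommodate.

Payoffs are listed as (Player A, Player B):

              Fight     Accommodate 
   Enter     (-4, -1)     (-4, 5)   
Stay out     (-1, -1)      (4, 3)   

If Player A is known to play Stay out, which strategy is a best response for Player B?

Accommodate

Against Stay out, Player B earns -1 from Fight and 3 from Accommodate.
So Accommodate is the best response.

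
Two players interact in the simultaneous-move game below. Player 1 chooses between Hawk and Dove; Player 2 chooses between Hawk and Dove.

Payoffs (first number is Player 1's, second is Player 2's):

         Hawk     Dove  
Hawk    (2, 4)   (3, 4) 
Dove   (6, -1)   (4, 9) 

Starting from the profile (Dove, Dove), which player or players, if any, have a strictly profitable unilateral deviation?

Player 1 at (Dove, Dove) earns 4; deviating to Hawk yields 3 — not better.
Player 2 earns 9; deviating to Hawk yields -1 — not better.
Neither player can strictly improve; the profile is a Nash equilibrium.

Neither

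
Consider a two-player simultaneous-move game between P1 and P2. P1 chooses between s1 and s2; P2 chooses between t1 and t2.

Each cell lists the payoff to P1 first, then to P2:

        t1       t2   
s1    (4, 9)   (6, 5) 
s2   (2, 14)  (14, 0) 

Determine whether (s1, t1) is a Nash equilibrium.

Yes

At (s1, t1), P1 earns 4; switching to s2 would give 2, so P1 has no profitable deviation.
P2 earns 9; switching to t2 would give 5, so P2 has no profitable deviation.
Neither player can gain by a unilateral deviation, so this profile is a Nash equilibrium.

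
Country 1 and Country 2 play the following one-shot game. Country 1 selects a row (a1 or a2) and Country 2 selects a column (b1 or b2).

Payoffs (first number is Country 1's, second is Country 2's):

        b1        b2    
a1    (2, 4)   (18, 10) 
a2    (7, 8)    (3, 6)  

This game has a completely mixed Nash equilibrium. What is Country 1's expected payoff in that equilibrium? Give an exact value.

First find q, the probability Country 2 plays b1, from Country 1's indifference between a1 and a2: 2q + 18(1−q) = 7q + 3(1−q), giving q = 3/4.
Since Country 1 is indifferent in equilibrium, Country 1's expected payoff equals the payoff from either row against (3/4, 1/4). Using a1: 2(3/4) + 18(1/4) = 6.

6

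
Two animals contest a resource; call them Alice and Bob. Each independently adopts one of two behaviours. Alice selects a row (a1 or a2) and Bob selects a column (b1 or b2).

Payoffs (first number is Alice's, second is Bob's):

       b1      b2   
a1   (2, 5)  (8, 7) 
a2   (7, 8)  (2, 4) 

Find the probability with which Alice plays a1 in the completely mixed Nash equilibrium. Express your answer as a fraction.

Let x be the probability that Alice plays a1. In a completely mixed equilibrium, Bob must be indifferent between b1 and b2.
Bob's expected payoff from b1 is 5x + 8(1−x); from b2 it is 7x + 4(1−x).
Setting these equal: −3x + 8 = 3x + 4, so x = 2/3.

2/3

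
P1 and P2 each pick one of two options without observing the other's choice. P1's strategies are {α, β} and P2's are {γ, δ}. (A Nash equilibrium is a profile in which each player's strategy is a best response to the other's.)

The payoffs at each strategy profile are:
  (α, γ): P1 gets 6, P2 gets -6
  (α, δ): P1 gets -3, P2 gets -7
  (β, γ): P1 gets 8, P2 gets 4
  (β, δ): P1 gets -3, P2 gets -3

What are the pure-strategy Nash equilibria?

(β, γ)

(α, γ): P1 prefers β (8 > 6) — not an equilibrium.
(α, δ): P2 prefers γ (-6 > -7) — not an equilibrium.
(β, γ): P1 gets 8 ≥ 6 from α, and P2 gets 4 ≥ -3 from δ — Nash equilibrium.
(β, δ): P2 prefers γ (4 > -3) — not an equilibrium.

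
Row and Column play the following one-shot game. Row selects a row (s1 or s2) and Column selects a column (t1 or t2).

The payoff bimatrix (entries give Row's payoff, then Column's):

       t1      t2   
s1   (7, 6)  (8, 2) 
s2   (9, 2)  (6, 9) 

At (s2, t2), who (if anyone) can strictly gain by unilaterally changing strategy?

Row at (s2, t2) earns 6; deviating to s1 yields 8 — a strict improvement.
Column earns 9; deviating to t1 yields 2 — not better.
Only Row has a strictly profitable deviation.

Row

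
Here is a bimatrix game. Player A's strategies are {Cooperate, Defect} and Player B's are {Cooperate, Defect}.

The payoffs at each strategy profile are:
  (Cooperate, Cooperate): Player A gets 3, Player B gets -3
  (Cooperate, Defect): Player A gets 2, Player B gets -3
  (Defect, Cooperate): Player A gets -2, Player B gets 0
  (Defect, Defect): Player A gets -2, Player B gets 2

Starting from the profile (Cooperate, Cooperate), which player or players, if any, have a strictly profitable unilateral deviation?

Player A at (Cooperate, Cooperate) earns 3; deviating to Defect yields -2 — not better.
Player B earns -3; deviating to Defect yields -3 — not better.
Neither player can strictly improve; the profile is a Nash equilibrium.

Neither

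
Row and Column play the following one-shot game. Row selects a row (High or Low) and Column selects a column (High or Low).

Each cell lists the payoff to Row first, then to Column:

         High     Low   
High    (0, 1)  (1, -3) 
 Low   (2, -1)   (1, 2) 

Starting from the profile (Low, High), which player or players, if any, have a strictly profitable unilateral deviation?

Column

Row at (Low, High) earns 2; deviating to High yields 0 — not better.
Column earns -1; deviating to Low yields 2 — a strict improvement.
Only Column has a strictly profitable deviation.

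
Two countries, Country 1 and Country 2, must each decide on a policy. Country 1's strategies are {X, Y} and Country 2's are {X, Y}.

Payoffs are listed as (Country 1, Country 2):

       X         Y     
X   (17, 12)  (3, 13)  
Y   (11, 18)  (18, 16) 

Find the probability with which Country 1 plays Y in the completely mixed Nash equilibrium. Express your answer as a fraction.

Let r be the probability that Country 1 plays X. In a completely mixed equilibrium, Country 2 must be indifferent between X and Y.
Country 2's expected payoff from X is 12r + 18(1−r); from Y it is 13r + 16(1−r).
Setting these equal: −6r + 18 = −3r + 16, so r = 2/3.
Therefore Country 1 plays Y with probability 1 − 2/3 = 1/3.

1/3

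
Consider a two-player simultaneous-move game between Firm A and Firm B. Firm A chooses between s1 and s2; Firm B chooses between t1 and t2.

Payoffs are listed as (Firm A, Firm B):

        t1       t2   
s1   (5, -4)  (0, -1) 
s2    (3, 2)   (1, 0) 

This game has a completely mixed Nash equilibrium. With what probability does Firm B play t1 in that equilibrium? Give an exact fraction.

Let y be the probability that Firm B plays t1. In a completely mixed equilibrium, Firm A must be indifferent between s1 and s2.
Firm A's expected payoff from s1 is 5y; from s2 it is 3y + (1−y).
Setting these equal: 5y = 2y + 1, so y = 1/3.

1/3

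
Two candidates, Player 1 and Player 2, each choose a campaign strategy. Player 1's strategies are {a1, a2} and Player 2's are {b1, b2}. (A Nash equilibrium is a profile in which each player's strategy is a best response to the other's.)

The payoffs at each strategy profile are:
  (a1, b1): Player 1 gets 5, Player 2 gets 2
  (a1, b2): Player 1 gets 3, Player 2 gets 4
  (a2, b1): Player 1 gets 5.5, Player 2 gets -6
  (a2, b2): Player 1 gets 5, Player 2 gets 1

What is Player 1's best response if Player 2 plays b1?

a2

Against b1, Player 1 earns 5 from a1 and 5.5 from a2.
So a2 is the best response.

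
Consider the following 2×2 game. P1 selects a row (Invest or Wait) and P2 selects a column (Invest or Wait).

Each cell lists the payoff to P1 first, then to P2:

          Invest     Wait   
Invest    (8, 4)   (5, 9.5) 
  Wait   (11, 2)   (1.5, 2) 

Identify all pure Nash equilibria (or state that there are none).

(Invest, Invest): P1 prefers Wait (11 > 8); P2 prefers Wait (9.5 > 4) — not an equilibrium.
(Invest, Wait): P1 gets 5 ≥ 1.5 from Wait, and P2 gets 9.5 ≥ 4 from Invest — Nash equilibrium.
(Wait, Invest): P1 gets 11 ≥ 8 from Invest, and P2 gets 2 ≥ 2 from Wait — Nash equilibrium.
(Wait, Wait): P1 prefers Invest (5 > 1.5) — not an equilibrium.

(Invest, Wait) and (Wait, Invest)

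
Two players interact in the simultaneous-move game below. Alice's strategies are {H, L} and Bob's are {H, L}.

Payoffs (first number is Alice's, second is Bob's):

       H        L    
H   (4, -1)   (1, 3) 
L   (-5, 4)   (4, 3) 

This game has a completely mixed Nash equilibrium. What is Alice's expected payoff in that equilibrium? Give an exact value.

7/4

First find y, the probability Bob plays H, from Alice's indifference between H and L: 4y + (1−y) = −5y + 4(1−y), giving y = 1/4.
Since Alice is indifferent in equilibrium, Alice's expected payoff equals the payoff from either row against (1/4, 3/4). Using H: 4(1/4) + (3/4) = 7/4.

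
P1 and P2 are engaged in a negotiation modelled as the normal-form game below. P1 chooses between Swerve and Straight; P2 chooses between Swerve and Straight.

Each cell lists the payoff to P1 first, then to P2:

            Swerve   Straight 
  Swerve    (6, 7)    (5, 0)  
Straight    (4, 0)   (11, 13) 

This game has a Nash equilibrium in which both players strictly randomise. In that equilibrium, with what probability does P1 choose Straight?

7/20

Let r be the probability that P1 plays Swerve. In a completely mixed equilibrium, P2 must be indifferent between Swerve and Straight.
P2's expected payoff from Swerve is 7r; from Straight it is 13(1−r).
Setting these equal: 7r = −13r + 13, so r = 13/20.
Therefore P1 plays Straight with probability 1 − 13/20 = 7/20.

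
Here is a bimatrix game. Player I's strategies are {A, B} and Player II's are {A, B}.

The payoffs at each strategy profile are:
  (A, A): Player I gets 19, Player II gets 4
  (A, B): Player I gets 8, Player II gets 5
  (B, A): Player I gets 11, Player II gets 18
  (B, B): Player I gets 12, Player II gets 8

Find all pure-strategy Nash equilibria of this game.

none

(A, A): Player II prefers B (5 > 4) — not an equilibrium.
(A, B): Player I prefers B (12 > 8) — not an equilibrium.
(B, A): Player I prefers A (19 > 11) — not an equilibrium.
(B, B): Player II prefers A (18 > 8) — not an equilibrium.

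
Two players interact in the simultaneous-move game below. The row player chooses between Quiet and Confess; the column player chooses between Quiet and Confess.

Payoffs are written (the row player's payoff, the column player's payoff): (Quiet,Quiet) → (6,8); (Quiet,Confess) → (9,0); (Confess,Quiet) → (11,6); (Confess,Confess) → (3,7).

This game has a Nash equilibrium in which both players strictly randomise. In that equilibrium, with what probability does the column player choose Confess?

Let q be the probability that the column player plays Quiet. In a completely mixed equilibrium, the row player must be indifferent between Quiet and Confess.
The row player's expected payoff from Quiet is 6q + 9(1−q); from Confess it is 11q + 3(1−q).
Setting these equal: −3q + 9 = 8q + 3, so q = 6/11.
Therefore the column player plays Confess with probability 1 − 6/11 = 5/11.

5/11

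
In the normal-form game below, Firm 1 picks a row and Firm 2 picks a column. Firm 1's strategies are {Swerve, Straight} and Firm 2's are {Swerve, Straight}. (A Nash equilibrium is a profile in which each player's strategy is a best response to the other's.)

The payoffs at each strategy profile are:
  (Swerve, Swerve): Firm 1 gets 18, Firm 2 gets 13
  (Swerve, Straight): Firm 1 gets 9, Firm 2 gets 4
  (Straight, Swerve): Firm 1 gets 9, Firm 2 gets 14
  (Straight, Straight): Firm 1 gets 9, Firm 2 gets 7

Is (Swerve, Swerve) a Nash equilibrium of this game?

At (Swerve, Swerve), Firm 1 earns 18; switching to Straight would give 9, so Firm 1 has no profitable deviation.
Firm 2 earns 13; switching to Straight would give 4, so Firm 2 has no profitable deviation.
Neither player can gain by a unilateral deviation, so this profile is a Nash equilibrium.

Yes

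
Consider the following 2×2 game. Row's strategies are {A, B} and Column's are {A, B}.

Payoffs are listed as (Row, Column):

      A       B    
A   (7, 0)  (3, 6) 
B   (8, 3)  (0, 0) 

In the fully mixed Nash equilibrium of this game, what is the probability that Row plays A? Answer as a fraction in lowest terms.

Let x be the probability that Row plays A. In a completely mixed equilibrium, Column must be indifferent between A and B.
Column's expected payoff from A is 3(1−x); from B it is 6x.
Setting these equal: −3x + 3 = 6x, so x = 1/3.

1/3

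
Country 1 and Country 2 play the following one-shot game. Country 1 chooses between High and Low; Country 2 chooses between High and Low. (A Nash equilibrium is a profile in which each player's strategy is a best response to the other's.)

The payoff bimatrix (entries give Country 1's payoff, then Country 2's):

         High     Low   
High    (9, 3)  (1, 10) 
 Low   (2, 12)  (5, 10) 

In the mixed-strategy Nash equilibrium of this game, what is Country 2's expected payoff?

First find x, the probability Country 1 plays High, from Country 2's indifference between High and Low: 3x + 12(1−x) = 10x + 10(1−x), giving x = 2/9.
Since Country 2 is indifferent in equilibrium, Country 2's expected payoff equals the payoff from either column against (2/9, 7/9). Using High: 3(2/9) + 12(7/9) = 10.

10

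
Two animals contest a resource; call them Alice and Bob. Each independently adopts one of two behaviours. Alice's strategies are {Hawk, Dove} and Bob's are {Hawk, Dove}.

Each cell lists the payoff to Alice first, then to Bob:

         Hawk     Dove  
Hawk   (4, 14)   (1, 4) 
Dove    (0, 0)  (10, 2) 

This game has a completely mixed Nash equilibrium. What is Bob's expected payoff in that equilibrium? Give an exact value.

First find x, the probability Alice plays Hawk, from Bob's indifference between Hawk and Dove: 14x = 4x + 2(1−x), giving x = 1/6.
Since Bob is indifferent in equilibrium, Bob's expected payoff equals the payoff from either column against (1/6, 5/6). Using Hawk: 14(1/6) = 7/3.

7/3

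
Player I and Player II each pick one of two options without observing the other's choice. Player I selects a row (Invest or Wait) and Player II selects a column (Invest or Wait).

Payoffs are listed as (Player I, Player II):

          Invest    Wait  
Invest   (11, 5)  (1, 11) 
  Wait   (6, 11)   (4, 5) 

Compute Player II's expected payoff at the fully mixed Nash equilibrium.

8

First find p, the probability Player I plays Invest, from Player II's indifference between Invest and Wait: 5p + 11(1−p) = 11p + 5(1−p), giving p = 1/2.
Since Player II is indifferent in equilibrium, Player II's expected payoff equals the payoff from either column against (1/2, 1/2). Using Invest: 5(1/2) + 11(1/2) = 8.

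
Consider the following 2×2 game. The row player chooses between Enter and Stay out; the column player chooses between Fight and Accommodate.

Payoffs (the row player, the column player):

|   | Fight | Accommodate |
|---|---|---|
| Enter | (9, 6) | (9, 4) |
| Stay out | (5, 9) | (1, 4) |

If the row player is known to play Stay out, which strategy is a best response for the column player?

Fight

Against Stay out, the column player earns 9 from Fight and 4 from Accommodate.
So Fight is the best response.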